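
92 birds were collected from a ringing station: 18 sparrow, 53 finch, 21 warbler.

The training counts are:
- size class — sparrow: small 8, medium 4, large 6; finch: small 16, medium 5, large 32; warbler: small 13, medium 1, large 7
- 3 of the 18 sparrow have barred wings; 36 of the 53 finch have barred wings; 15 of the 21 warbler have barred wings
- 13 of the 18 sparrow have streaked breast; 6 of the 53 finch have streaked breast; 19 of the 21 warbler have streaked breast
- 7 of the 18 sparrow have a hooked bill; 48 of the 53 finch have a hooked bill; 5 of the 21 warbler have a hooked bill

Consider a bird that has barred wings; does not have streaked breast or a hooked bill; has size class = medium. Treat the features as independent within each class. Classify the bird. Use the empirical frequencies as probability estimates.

sparrow: (18/92) × (4/18) × (3/18) × (5/18) × (11/18) ≈ 0.00123009
finch: (53/92) × (5/53) × (36/53) × (47/53) × (5/53) ≈ 0.00308834
warbler: (21/92) × (1/21) × (15/21) × (2/21) × (16/21) ≈ 0.000563372
Highest score → finch.

finch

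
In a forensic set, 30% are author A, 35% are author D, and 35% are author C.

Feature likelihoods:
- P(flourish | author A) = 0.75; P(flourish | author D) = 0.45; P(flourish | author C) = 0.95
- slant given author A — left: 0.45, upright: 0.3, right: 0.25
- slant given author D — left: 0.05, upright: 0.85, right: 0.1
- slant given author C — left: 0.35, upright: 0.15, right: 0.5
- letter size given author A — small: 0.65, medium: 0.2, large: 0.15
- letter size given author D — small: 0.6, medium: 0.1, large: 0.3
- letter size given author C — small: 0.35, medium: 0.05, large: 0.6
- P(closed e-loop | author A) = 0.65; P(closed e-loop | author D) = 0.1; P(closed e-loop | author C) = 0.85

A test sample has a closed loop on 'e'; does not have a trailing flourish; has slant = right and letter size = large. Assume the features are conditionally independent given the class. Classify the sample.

author A: 0.3 × (1−0.75) × 0.25 × 0.15 × 0.65 = 0.001828125
author D: 0.35 × (1−0.45) × 0.1 × 0.3 × 0.1 = 0.0005775
author C: 0.35 × (1−0.95) × 0.5 × 0.6 × 0.85 = 0.0044625
Highest score → author C.

author C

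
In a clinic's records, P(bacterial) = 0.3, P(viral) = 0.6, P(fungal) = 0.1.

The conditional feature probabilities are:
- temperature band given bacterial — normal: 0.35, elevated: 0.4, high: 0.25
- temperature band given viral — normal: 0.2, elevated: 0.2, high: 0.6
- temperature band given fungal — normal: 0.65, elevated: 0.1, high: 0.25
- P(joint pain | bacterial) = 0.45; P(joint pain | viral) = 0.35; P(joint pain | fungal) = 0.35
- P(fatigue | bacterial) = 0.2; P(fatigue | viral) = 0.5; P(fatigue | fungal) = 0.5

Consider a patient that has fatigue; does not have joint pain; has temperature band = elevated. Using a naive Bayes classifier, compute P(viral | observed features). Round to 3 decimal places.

bacterial: 0.3 × 0.4 × (1−0.45) × 0.2 = 0.0132
viral: 0.6 × 0.2 × (1−0.35) × 0.5 = 0.039
fungal: 0.1 × 0.1 × (1−0.35) × 0.5 = 0.00325
P(viral | x) = 0.039 / 0.05545 ≈ 0.703

0.703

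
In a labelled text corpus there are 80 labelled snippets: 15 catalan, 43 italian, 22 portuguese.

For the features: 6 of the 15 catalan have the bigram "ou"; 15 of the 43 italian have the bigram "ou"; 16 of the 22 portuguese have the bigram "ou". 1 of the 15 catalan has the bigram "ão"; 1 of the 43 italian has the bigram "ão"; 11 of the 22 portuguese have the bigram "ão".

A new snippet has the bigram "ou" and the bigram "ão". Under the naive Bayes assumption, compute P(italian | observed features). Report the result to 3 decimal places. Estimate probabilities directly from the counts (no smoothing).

0.040

catalan: (15/80) × (6/15) × (1/15) = 0.005
italian: (43/80) × (15/43) × (1/43) ≈ 0.00436047
portuguese: (22/80) × (16/22) × (11/22) = 0.1
P(italian | x) = 0.00436047 / 0.10936047 ≈ 0.040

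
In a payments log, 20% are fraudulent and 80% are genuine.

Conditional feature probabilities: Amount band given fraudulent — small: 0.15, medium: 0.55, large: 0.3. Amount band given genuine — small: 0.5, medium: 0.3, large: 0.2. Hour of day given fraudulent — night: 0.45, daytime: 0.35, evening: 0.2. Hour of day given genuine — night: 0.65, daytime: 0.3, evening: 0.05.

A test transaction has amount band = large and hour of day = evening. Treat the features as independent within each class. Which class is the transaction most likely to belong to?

fraudulent

fraudulent: 0.2 × 0.3 × 0.2 = 0.012
genuine: 0.8 × 0.2 × 0.05 = 0.008
Highest score → fraudulent.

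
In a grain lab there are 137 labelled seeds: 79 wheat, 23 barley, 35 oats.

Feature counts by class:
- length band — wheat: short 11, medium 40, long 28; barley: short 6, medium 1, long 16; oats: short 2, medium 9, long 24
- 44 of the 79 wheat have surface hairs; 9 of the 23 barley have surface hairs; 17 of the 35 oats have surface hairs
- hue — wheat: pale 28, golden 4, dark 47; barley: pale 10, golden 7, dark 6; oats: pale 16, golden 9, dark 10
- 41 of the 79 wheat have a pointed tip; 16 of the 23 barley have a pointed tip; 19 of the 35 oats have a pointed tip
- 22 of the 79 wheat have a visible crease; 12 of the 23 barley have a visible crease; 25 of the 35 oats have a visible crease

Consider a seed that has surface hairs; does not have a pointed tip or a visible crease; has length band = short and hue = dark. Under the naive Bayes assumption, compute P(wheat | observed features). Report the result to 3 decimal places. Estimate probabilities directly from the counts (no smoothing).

0.910

wheat: (79/137) × (11/79) × (44/79) × (47/79) × (38/79) × (57/79) ≈ 0.00923364
barley: (23/137) × (6/23) × (9/23) × (6/23) × (7/23) × (11/23) ≈ 0.000650734
oats: (35/137) × (2/35) × (17/35) × (10/35) × (16/35) × (10/35) ≈ 0.00026461
P(wheat | x) = 0.00923364 / 0.010148984 ≈ 0.910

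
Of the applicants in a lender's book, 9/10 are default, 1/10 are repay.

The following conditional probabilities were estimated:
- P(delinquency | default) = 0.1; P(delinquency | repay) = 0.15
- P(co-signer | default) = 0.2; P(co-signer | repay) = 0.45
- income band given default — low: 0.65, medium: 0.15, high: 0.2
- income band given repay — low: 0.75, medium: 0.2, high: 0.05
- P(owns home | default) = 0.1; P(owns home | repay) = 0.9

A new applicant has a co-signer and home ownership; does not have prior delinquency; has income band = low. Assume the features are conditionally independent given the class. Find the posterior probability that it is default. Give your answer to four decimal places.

0.2897

default: 0.9 × (1−0.1) × 0.2 × 0.65 × 0.1 = 0.01053
repay: 0.1 × (1−0.15) × 0.45 × 0.75 × 0.9 = 0.02581875
P(default | x) = 0.01053 / 0.03634875 ≈ 0.2897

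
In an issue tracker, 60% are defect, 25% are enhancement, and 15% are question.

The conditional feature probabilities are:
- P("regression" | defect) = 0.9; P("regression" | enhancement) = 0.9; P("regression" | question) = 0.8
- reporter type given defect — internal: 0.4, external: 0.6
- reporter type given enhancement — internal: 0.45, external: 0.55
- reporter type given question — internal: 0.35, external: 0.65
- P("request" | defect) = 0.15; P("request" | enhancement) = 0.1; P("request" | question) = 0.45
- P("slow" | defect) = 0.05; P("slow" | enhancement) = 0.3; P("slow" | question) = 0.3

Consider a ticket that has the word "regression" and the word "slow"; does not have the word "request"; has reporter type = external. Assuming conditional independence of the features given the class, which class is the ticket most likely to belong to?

enhancement

defect: 0.6 × 0.9 × 0.6 × (1−0.15) × 0.05 = 0.01377
enhancement: 0.25 × 0.9 × 0.55 × (1−0.1) × 0.3 = 0.0334125
question: 0.15 × 0.8 × 0.65 × (1−0.45) × 0.3 = 0.01287
Highest score → enhancement.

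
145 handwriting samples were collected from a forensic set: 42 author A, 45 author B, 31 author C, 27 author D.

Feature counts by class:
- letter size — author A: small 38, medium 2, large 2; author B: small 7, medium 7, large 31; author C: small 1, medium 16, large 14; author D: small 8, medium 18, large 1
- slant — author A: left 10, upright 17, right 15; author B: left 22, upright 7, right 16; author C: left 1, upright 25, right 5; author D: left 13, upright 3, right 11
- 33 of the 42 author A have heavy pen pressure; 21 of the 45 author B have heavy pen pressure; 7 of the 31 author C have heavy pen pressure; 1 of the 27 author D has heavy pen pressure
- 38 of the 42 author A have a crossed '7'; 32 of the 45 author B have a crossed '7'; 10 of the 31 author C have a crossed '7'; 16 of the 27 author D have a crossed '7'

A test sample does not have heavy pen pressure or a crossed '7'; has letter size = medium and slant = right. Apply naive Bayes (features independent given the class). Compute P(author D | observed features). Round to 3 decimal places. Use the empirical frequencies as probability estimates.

author A: (42/145) × (2/42) × (15/42) × (9/42) × (4/42) ≈ 0.000100533
author B: (45/145) × (7/45) × (16/45) × (24/45) × (13/45) ≈ 0.00264464
author C: (31/145) × (16/31) × (5/31) × (24/31) × (21/31) ≈ 0.00933399
author D: (27/145) × (18/27) × (11/27) × (26/27) × (11/27) ≈ 0.0198414
P(author D | x) = 0.0198414 / 0.031920563 ≈ 0.622

0.622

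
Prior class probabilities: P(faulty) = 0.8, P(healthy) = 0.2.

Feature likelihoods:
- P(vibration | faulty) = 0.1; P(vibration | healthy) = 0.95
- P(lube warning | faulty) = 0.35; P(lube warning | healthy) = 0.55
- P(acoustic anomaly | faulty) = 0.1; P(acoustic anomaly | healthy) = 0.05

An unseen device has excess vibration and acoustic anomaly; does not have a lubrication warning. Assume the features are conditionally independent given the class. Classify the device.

faulty: 0.8 × 0.1 × (1−0.35) × 0.1 = 0.0052
healthy: 0.2 × 0.95 × (1−0.55) × 0.05 = 0.004275
Highest score → faulty.

faulty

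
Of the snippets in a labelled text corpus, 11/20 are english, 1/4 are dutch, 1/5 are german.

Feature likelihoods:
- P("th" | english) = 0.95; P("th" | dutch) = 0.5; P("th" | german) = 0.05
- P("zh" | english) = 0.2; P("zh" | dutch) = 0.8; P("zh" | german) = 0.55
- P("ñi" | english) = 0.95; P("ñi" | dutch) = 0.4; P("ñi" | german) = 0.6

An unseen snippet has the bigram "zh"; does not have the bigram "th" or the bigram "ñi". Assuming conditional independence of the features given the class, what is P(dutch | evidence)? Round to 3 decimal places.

english: 0.55 × (1−0.95) × 0.2 × (1−0.95) = 0.000275
dutch: 0.25 × (1−0.5) × 0.8 × (1−0.4) = 0.06
german: 0.2 × (1−0.05) × 0.55 × (1−0.6) = 0.0418
P(dutch | x) = 0.06 / 0.102075 ≈ 0.588

0.588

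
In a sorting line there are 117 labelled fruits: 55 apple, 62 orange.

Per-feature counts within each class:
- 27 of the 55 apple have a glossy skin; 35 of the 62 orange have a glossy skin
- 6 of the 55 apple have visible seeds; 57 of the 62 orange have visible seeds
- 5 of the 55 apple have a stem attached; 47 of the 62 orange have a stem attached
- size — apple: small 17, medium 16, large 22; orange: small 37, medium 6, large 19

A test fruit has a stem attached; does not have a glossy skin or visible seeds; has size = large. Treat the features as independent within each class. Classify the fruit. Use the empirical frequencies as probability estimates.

apple

apple: (55/117) × (28/55) × (49/55) × (5/55) × (22/55) ≈ 0.00775306
orange: (62/117) × (27/62) × (5/62) × (47/62) × (19/62) ≈ 0.00432339
Highest score → apple.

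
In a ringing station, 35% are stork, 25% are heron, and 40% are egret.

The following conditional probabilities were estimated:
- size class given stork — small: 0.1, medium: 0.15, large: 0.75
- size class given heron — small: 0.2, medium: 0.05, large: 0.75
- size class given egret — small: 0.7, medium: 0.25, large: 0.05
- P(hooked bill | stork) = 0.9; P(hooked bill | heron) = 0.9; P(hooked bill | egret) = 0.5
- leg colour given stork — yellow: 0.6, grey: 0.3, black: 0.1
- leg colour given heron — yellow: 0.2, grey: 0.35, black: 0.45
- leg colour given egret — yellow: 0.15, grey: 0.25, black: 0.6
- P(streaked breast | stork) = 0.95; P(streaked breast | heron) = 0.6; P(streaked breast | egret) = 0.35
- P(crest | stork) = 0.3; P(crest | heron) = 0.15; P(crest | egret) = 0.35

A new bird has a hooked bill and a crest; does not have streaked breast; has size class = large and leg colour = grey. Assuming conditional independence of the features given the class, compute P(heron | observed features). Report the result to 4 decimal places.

stork: 0.35 × 0.75 × 0.9 × 0.3 × (1−0.95) × 0.3 = 0.001063125
heron: 0.25 × 0.75 × 0.9 × 0.35 × (1−0.6) × 0.15 = 0.00354375
egret: 0.4 × 0.05 × 0.5 × 0.25 × (1−0.35) × 0.35 = 0.00056875
P(heron | x) = 0.00354375 / 0.005175625 ≈ 0.6847

0.6847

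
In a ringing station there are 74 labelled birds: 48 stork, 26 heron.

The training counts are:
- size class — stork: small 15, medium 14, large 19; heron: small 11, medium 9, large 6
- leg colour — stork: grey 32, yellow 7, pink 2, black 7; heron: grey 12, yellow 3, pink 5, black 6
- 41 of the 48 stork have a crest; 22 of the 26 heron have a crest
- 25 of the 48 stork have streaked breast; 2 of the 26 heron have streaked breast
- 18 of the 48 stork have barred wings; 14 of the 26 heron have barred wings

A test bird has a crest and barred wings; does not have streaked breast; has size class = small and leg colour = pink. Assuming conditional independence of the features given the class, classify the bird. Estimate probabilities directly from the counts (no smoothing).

heron

stork: (48/74) × (15/48) × (2/48) × (41/48) × (23/48) × (18/48) ≈ 0.00129631
heron: (26/74) × (11/26) × (5/26) × (22/26) × (24/26) × (14/26) ≈ 0.0120226
Highest score → heron.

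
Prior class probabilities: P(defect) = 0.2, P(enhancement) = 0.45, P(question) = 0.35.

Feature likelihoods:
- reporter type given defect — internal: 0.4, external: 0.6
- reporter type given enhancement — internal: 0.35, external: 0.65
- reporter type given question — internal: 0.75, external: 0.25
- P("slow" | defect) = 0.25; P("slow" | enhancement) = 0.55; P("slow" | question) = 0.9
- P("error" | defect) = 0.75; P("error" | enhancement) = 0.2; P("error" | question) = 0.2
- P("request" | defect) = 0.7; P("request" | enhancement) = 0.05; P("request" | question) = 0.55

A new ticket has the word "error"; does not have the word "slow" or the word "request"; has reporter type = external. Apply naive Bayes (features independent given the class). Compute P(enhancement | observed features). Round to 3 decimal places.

defect: 0.2 × 0.6 × (1−0.25) × 0.75 × (1−0.7) = 0.02025
enhancement: 0.45 × 0.65 × (1−0.55) × 0.2 × (1−0.05) = 0.02500875
question: 0.35 × 0.25 × (1−0.9) × 0.2 × (1−0.55) = 0.0007875
P(enhancement | x) = 0.02500875 / 0.04604625 ≈ 0.543

0.543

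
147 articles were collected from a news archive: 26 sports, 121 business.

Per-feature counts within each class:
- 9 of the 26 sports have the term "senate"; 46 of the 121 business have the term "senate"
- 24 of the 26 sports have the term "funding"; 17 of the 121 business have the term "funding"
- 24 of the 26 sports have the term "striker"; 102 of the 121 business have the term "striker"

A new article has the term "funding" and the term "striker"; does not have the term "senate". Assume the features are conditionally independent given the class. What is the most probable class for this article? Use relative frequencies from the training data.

sports

sports: (26/147) × (17/26) × (24/26) × (24/26) ≈ 0.0985388
business: (121/147) × (75/121) × (17/121) × (102/121) ≈ 0.0604258
Highest score → sports.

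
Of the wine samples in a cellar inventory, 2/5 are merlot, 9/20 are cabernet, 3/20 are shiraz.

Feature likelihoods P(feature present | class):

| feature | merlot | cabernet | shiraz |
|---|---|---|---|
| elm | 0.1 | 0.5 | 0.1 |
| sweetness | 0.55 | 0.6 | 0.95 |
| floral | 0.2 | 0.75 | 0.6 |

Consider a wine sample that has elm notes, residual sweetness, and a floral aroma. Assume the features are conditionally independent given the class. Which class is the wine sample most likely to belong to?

cabernet

merlot: 0.4 × 0.1 × 0.55 × 0.2 = 0.0044
cabernet: 0.45 × 0.5 × 0.6 × 0.75 = 0.10125
shiraz: 0.15 × 0.1 × 0.95 × 0.6 = 0.00855
Highest score → cabernet.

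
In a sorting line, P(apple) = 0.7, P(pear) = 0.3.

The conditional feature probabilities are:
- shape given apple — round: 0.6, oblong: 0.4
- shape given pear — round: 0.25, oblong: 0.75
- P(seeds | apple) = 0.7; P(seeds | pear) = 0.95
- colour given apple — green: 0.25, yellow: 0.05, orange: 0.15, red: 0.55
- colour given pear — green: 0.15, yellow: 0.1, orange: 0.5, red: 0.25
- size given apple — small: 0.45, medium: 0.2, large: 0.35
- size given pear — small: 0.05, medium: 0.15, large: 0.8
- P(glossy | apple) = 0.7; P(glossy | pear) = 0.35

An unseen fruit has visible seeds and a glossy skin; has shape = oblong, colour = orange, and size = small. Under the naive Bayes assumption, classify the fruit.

apple: 0.7 × 0.4 × 0.7 × 0.15 × 0.45 × 0.7 = 0.009261
pear: 0.3 × 0.75 × 0.95 × 0.5 × 0.05 × 0.35 = 0.0018703125
Highest score → apple.

apple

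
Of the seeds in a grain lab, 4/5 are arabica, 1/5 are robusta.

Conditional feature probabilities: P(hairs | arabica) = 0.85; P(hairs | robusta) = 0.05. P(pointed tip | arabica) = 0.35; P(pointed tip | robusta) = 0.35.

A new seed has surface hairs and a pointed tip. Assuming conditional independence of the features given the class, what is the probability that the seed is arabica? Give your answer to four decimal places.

0.9855

arabica: 0.8 × 0.85 × 0.35 = 0.238
robusta: 0.2 × 0.05 × 0.35 = 0.0035
P(arabica | x) = 0.238 / 0.2415 ≈ 0.9855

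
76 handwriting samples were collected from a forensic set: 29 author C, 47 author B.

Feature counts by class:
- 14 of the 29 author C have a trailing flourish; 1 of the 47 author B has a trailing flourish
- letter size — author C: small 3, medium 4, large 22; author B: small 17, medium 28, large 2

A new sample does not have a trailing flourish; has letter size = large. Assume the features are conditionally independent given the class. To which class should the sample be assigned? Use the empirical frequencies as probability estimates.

author C: (29/76) × (15/29) × (22/29) ≈ 0.149728
author B: (47/76) × (46/47) × (2/47) ≈ 0.0257559
Highest score → author C.

author C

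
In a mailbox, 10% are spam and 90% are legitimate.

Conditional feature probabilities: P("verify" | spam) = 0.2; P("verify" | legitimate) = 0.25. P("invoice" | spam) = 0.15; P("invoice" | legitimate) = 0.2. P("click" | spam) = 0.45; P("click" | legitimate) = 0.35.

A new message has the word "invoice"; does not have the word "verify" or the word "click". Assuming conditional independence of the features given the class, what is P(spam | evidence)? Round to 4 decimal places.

0.0700

spam: 0.1 × (1−0.2) × 0.15 × (1−0.45) = 0.0066
legitimate: 0.9 × (1−0.25) × 0.2 × (1−0.35) = 0.08775
P(spam | x) = 0.0066 / 0.09435 ≈ 0.0700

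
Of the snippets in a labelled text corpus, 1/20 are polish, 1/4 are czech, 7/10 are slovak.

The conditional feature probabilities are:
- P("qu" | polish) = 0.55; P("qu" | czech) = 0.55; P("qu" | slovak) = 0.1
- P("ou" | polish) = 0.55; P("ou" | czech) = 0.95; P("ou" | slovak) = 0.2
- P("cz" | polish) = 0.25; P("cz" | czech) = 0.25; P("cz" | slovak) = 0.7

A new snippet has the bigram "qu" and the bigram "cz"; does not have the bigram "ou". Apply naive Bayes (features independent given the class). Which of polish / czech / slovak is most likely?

slovak

polish: 0.05 × 0.55 × (1−0.55) × 0.25 = 0.00309375
czech: 0.25 × 0.55 × (1−0.95) × 0.25 = 0.00171875
slovak: 0.7 × 0.1 × (1−0.2) × 0.7 = 0.0392
Highest score → slovak.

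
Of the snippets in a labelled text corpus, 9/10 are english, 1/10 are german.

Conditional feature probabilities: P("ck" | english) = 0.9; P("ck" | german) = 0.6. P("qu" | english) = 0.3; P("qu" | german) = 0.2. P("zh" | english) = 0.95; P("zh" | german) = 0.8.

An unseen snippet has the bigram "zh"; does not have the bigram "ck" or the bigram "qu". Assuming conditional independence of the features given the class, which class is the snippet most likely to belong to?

english

english: 0.9 × (1−0.9) × (1−0.3) × 0.95 = 0.05985
german: 0.1 × (1−0.6) × (1−0.2) × 0.8 = 0.0256
Highest score → english.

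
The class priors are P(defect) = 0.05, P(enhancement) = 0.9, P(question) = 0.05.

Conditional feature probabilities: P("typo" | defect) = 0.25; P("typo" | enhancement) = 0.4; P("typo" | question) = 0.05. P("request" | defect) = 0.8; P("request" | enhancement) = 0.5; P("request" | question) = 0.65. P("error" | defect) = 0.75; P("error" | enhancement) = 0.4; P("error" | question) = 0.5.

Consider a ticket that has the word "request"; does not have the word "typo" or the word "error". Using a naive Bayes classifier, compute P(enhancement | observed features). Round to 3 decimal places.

defect: 0.05 × (1−0.25) × 0.8 × (1−0.75) = 0.0075
enhancement: 0.9 × (1−0.4) × 0.5 × (1−0.4) = 0.162
question: 0.05 × (1−0.05) × 0.65 × (1−0.5) = 0.0154375
P(enhancement | x) = 0.162 / 0.1849375 ≈ 0.876

0.876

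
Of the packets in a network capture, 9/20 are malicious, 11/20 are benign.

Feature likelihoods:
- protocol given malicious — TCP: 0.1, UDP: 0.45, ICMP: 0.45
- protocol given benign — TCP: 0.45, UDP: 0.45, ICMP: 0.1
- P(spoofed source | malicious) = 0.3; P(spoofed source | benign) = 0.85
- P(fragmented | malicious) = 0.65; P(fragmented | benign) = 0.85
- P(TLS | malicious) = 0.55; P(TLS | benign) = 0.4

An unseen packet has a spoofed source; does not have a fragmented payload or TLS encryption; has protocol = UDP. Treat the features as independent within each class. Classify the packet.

benign

malicious: 0.45 × 0.45 × 0.3 × (1−0.65) × (1−0.55) = 0.009568125
benign: 0.55 × 0.45 × 0.85 × (1−0.85) × (1−0.4) = 0.01893375
Highest score → benign.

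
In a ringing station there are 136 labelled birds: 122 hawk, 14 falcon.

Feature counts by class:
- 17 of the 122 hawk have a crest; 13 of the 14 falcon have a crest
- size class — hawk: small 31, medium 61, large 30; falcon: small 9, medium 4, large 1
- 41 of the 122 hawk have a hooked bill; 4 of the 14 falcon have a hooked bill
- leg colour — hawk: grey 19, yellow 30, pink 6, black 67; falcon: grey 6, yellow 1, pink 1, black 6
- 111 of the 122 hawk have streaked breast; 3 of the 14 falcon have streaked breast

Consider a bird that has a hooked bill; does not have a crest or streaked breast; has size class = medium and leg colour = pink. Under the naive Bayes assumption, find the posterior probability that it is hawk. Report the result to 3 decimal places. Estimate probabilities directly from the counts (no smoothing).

0.945

hawk: (122/136) × (105/122) × (61/122) × (41/122) × (6/122) × (11/122) ≈ 0.000575266
falcon: (14/136) × (1/14) × (4/14) × (4/14) × (1/14) × (11/14) ≈ 0.0000336869
P(hawk | x) = 0.000575266 / 0.0006089529 ≈ 0.945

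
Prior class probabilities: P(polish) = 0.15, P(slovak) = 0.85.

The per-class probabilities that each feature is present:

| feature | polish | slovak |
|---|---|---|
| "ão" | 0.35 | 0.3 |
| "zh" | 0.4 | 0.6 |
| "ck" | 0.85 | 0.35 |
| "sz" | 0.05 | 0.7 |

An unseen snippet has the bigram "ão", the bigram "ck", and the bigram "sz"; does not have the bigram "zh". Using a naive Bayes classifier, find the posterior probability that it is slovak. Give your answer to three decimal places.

polish: 0.15 × 0.35 × (1−0.4) × 0.85 × 0.05 = 0.00133875
slovak: 0.85 × 0.3 × (1−0.6) × 0.35 × 0.7 = 0.02499
P(slovak | x) = 0.02499 / 0.02632875 ≈ 0.949

0.949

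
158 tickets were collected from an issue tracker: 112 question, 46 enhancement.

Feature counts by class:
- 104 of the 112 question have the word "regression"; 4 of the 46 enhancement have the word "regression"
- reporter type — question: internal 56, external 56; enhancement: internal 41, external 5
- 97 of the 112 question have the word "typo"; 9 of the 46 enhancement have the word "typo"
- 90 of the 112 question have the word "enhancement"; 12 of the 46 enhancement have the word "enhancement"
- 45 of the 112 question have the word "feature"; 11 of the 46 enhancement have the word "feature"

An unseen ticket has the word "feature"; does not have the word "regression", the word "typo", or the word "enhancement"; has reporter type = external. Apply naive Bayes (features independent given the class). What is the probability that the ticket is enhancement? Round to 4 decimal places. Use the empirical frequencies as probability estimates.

question: (112/158) × (8/112) × (56/112) × (15/112) × (22/112) × (45/112) ≈ 0.000267593
enhancement: (46/158) × (42/46) × (5/46) × (37/46) × (34/46) × (11/46) ≈ 0.00410775
P(enhancement | x) = 0.00410775 / 0.004375343 ≈ 0.9388

0.9388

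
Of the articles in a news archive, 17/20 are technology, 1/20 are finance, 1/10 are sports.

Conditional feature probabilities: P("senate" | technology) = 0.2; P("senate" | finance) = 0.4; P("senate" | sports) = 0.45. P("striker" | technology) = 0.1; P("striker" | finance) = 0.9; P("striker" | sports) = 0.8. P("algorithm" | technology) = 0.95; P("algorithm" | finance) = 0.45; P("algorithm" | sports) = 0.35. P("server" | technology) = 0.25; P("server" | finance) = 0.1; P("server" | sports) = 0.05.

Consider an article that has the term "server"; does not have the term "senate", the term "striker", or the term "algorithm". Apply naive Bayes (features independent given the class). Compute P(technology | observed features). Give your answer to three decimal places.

0.936

technology: 0.85 × (1−0.2) × (1−0.1) × (1−0.95) × 0.25 = 0.00765
finance: 0.05 × (1−0.4) × (1−0.9) × (1−0.45) × 0.1 = 0.000165
sports: 0.1 × (1−0.45) × (1−0.8) × (1−0.35) × 0.05 = 0.0003575
P(technology | x) = 0.00765 / 0.0081725 ≈ 0.936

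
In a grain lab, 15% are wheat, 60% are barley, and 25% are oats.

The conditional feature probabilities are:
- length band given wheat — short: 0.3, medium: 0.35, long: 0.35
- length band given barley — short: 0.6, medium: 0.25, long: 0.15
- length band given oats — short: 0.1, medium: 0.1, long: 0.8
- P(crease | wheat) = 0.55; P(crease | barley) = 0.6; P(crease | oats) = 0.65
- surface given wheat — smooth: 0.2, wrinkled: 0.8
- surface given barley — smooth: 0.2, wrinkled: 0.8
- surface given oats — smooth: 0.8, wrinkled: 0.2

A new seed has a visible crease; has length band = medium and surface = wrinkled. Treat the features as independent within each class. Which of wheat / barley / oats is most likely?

wheat: 0.15 × 0.35 × 0.55 × 0.8 = 0.0231
barley: 0.6 × 0.25 × 0.6 × 0.8 = 0.072
oats: 0.25 × 0.1 × 0.65 × 0.2 = 0.00325
Highest score → barley.

barley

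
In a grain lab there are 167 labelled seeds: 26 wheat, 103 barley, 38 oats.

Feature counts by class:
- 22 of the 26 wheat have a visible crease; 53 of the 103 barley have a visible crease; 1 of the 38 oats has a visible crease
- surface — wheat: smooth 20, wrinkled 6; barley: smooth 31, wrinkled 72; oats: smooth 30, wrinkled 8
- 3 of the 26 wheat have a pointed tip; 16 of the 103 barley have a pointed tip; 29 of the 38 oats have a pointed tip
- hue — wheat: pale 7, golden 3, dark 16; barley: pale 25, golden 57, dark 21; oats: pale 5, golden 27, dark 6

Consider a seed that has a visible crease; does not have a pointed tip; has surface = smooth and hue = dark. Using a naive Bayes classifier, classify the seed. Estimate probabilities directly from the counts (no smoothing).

wheat

wheat: (26/167) × (22/26) × (20/26) × (23/26) × (16/26) ≈ 0.055165
barley: (103/167) × (53/103) × (31/103) × (87/103) × (21/103) ≈ 0.0164493
oats: (38/167) × (1/38) × (30/38) × (9/38) × (6/38) ≈ 0.000176786
Highest score → wheat.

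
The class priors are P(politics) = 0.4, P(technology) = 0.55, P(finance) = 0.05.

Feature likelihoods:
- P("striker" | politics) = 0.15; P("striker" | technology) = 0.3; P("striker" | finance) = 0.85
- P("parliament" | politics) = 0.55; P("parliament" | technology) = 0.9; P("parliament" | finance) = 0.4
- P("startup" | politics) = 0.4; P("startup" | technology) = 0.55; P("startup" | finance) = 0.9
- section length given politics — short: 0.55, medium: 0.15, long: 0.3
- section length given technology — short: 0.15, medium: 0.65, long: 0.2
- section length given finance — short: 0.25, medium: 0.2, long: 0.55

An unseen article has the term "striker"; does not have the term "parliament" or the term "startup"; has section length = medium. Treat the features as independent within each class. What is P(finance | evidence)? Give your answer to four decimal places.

0.0657

politics: 0.4 × 0.15 × (1−0.55) × (1−0.4) × 0.15 = 0.00243
technology: 0.55 × 0.3 × (1−0.9) × (1−0.55) × 0.65 = 0.00482625
finance: 0.05 × 0.85 × (1−0.4) × (1−0.9) × 0.2 = 0.00051
P(finance | x) = 0.00051 / 0.00776625 ≈ 0.0657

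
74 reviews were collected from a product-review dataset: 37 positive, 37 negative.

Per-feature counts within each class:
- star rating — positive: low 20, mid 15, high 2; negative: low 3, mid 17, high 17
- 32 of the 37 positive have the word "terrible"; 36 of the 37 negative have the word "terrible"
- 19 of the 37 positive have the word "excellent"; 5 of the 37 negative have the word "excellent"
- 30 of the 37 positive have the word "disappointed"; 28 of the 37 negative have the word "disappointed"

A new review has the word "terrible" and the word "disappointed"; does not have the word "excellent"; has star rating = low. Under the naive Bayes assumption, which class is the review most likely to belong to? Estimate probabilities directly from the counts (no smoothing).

positive: (37/74) × (20/37) × (32/37) × (18/37) × (30/37) ≈ 0.0922013
negative: (37/74) × (3/37) × (36/37) × (32/37) × (28/37) ≈ 0.0258164
Highest score → positive.

positive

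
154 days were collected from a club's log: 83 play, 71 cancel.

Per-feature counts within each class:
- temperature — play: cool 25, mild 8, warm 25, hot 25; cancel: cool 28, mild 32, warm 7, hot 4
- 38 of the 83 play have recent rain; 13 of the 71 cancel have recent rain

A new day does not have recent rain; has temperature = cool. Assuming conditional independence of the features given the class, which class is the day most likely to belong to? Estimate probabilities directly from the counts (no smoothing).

play: (83/154) × (25/83) × (45/83) ≈ 0.0880144
cancel: (71/154) × (28/71) × (58/71) ≈ 0.148528
Highest score → cancel.

cancel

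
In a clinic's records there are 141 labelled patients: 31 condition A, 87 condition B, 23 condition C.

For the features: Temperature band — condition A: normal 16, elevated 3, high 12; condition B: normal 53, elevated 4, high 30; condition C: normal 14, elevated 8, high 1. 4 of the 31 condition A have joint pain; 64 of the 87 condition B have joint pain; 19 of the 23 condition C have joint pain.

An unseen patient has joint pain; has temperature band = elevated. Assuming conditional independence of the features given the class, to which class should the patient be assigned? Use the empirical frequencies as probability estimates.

condition A: (31/141) × (3/31) × (4/31) ≈ 0.00274537
condition B: (87/141) × (4/87) × (64/87) ≈ 0.020869
condition C: (23/141) × (8/23) × (19/23) ≈ 0.0468702
Highest score → condition C.

condition C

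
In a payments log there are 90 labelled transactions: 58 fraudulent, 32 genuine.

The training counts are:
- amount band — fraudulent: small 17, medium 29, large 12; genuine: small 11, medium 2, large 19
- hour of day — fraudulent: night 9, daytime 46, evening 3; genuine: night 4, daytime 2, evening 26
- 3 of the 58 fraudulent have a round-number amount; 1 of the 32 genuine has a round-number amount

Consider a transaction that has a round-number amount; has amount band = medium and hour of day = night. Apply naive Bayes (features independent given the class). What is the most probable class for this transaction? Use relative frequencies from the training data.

fraudulent: (58/90) × (29/58) × (9/58) × (3/58) ≈ 0.00258621
genuine: (32/90) × (2/32) × (4/32) × (1/32) ≈ 0.0000868056
Highest score → fraudulent.

fraudulent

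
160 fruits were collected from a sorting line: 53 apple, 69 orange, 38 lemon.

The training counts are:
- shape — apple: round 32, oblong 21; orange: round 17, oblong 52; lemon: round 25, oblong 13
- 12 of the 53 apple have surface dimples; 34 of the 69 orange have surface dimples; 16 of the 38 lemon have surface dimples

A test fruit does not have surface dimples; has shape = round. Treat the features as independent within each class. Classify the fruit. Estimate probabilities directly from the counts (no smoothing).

apple

apple: (53/160) × (32/53) × (41/53) ≈ 0.154717
orange: (69/160) × (17/69) × (35/69) ≈ 0.0538949
lemon: (38/160) × (25/38) × (22/38) ≈ 0.0904605
Highest score → apple.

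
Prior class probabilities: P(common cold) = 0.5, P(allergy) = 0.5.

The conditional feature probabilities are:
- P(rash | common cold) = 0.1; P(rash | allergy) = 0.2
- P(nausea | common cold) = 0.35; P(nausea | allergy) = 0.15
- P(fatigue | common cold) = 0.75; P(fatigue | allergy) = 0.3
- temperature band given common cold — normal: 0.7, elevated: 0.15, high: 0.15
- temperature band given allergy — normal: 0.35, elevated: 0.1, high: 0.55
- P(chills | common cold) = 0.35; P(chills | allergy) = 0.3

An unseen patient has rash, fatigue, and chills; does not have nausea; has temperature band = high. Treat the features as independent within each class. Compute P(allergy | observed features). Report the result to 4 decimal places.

common cold: 0.5 × 0.1 × (1−0.35) × 0.75 × 0.15 × 0.35 = 0.0012796875
allergy: 0.5 × 0.2 × (1−0.15) × 0.3 × 0.55 × 0.3 = 0.0042075
P(allergy | x) = 0.0042075 / 0.0054871875 ≈ 0.7668

0.7668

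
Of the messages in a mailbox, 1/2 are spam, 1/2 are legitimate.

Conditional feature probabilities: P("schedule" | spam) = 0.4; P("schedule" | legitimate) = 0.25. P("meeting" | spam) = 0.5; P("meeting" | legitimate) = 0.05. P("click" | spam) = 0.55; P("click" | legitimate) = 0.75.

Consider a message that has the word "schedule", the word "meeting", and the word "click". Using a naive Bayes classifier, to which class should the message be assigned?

spam

spam: 0.5 × 0.4 × 0.5 × 0.55 = 0.055
legitimate: 0.5 × 0.25 × 0.05 × 0.75 = 0.0046875
Highest score → spam.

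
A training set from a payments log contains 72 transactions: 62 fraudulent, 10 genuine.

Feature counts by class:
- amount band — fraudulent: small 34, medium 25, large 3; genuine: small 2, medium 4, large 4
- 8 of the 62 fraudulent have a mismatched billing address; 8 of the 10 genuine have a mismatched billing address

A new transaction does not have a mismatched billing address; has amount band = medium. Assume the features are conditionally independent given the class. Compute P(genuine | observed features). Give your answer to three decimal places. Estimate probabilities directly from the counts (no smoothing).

fraudulent: (62/72) × (25/62) × (54/62) ≈ 0.302419
genuine: (10/72) × (4/10) × (2/10) ≈ 0.0111111
P(genuine | x) = 0.0111111 / 0.3135301 ≈ 0.035

0.035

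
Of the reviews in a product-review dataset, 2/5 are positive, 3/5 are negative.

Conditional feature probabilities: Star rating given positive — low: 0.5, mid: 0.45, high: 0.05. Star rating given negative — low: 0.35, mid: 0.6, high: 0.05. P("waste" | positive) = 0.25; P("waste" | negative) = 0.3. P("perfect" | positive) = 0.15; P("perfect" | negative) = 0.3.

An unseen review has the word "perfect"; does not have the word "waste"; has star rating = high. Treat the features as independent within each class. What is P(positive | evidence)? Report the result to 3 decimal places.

positive: 0.4 × 0.05 × (1−0.25) × 0.15 = 0.00225
negative: 0.6 × 0.05 × (1−0.3) × 0.3 = 0.0063
P(positive | x) = 0.00225 / 0.00855 ≈ 0.263

0.263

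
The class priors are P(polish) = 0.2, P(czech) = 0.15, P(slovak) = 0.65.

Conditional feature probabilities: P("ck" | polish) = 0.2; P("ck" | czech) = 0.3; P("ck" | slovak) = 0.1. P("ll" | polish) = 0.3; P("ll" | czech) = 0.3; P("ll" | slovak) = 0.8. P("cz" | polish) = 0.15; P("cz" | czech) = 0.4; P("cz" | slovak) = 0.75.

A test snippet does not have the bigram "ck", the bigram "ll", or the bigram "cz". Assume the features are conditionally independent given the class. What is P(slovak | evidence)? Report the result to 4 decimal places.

0.1735

polish: 0.2 × (1−0.2) × (1−0.3) × (1−0.15) = 0.0952
czech: 0.15 × (1−0.3) × (1−0.3) × (1−0.4) = 0.0441
slovak: 0.65 × (1−0.1) × (1−0.8) × (1−0.75) = 0.02925
P(slovak | x) = 0.02925 / 0.16855 ≈ 0.1735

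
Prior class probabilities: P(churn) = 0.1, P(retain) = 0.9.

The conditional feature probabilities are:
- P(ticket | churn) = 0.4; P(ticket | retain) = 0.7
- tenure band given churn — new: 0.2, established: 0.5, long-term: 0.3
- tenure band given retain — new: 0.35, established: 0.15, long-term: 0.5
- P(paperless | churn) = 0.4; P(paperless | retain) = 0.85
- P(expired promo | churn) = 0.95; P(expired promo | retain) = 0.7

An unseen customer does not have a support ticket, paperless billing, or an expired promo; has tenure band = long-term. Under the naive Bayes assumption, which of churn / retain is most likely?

retain

churn: 0.1 × (1−0.4) × 0.3 × (1−0.4) × (1−0.95) = 0.00054
retain: 0.9 × (1−0.7) × 0.5 × (1−0.85) × (1−0.7) = 0.006075
Highest score → retain.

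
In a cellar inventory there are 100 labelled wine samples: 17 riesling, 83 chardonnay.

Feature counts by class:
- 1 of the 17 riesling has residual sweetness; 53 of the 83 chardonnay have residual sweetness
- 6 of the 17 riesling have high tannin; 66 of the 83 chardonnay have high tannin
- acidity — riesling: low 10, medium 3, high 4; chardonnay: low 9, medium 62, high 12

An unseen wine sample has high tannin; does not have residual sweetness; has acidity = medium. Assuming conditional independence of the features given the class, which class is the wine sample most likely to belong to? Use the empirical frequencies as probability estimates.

riesling: (17/100) × (16/17) × (6/17) × (3/17) ≈ 0.0099654
chardonnay: (83/100) × (30/83) × (66/83) × (62/83) ≈ 0.178197
Highest score → chardonnay.

chardonnay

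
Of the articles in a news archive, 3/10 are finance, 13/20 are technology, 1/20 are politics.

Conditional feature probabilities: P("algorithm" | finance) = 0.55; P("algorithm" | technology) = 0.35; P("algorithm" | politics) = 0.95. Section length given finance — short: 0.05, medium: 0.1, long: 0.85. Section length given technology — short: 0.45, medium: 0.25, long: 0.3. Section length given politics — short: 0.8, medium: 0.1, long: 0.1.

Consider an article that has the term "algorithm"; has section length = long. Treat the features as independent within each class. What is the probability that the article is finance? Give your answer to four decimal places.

0.6577

finance: 0.3 × 0.55 × 0.85 = 0.14025
technology: 0.65 × 0.35 × 0.3 = 0.06825
politics: 0.05 × 0.95 × 0.1 = 0.00475
P(finance | x) = 0.14025 / 0.21325 ≈ 0.6577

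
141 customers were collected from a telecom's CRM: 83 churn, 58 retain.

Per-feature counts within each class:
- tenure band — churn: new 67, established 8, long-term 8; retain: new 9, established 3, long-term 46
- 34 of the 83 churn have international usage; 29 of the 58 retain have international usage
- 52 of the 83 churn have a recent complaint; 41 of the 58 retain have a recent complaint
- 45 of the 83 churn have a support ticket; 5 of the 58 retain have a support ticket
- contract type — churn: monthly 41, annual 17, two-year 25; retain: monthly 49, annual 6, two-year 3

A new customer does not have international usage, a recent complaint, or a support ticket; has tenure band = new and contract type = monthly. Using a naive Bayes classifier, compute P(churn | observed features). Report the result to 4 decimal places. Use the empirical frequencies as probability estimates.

churn: (83/141) × (67/83) × (49/83) × (31/83) × (38/83) × (41/83) ≈ 0.0236956
retain: (58/141) × (9/58) × (29/58) × (17/58) × (53/58) × (49/58) ≈ 0.00722155
P(churn | x) = 0.0236956 / 0.03091715 ≈ 0.7664

0.7664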